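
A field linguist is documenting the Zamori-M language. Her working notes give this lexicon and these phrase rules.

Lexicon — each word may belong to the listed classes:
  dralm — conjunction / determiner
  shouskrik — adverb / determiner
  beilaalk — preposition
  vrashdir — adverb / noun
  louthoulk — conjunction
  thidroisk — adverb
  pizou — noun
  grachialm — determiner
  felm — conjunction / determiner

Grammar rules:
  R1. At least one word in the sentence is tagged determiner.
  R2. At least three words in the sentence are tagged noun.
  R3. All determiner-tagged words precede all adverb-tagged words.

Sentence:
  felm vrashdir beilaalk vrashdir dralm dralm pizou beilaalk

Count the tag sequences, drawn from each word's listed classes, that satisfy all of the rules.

Candidates per position — 1:felm {conjunction,determiner}; 2:vrashdir {adverb,noun}; 3:beilaalk {preposition}; 4:vrashdir {adverb,noun}; 5:dralm {conjunction,determiner}; 6:dralm {conjunction,determiner}; 7:pizou {noun}; 8:beilaalk {preposition}.
There are 32 candidate sequences in total.
Checking each against the rules leaves 7 sequences.
Count = 7.

7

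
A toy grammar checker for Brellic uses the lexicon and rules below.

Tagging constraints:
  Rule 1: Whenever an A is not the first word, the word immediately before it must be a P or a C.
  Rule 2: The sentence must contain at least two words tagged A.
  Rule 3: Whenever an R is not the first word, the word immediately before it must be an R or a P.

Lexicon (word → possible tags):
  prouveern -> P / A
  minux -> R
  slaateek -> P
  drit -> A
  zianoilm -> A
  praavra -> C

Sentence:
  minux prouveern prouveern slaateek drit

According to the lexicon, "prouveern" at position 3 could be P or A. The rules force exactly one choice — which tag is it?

Candidates per position — 1:minux {R}; 2:prouveern {P,A}; 3:prouveern {P,A}; 4:slaateek {P}; 5:drit {A}.
At position 2, choosing A makes rule 1 impossible to satisfy; hence P.
At position 3, choosing P makes rule 2 impossible to satisfy; hence A.
That leaves exactly one tagging: R P A P A.
Check: rule 1 ok; rule 2 ok; rule 3 ok.

A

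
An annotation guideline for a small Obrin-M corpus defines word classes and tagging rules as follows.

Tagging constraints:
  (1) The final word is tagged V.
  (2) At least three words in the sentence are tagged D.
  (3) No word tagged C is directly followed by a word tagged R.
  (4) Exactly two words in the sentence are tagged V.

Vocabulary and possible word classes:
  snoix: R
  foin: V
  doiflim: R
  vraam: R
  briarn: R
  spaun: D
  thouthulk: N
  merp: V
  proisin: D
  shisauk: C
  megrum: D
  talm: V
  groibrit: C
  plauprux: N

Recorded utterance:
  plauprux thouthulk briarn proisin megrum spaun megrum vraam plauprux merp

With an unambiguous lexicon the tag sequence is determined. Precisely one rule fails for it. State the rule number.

Fixed tagging: N N R D D D D R N V.
Applying the rules: R1 ok, R2 ok, R3 ok, R4 fails.
Only rule 4 fails.

4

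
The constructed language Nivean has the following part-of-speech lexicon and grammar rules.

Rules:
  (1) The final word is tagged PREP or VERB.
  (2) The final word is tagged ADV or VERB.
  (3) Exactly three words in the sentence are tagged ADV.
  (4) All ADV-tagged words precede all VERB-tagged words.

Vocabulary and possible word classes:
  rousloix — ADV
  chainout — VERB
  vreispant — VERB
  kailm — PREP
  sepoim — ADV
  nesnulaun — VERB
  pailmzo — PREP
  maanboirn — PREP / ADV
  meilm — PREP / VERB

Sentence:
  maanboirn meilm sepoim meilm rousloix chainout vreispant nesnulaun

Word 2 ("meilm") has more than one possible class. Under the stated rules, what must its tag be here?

PREP

Candidates per position — 1:maanboirn {PREP,ADV}; 2:meilm {PREP,VERB}; 3:sepoim {ADV}; 4:meilm {PREP,VERB}; 5:rousloix {ADV}; 6:chainout {VERB}; 7:vreispant {VERB}; 8:nesnulaun {VERB}.
Word 1 cannot be PREP — rule 3 would then fail for every completion. It is ADV.
Word 2 cannot be VERB — rule 4 would then fail for every completion. It is PREP.
Word 4 cannot be VERB — rule 4 would then fail for every completion. It is PREP.
The only consistent sequence is: ADV PREP ADV PREP ADV VERB VERB VERB.
Verifying each rule — rule 1 holds; rule 2 holds; rule 3 holds; rule 4 holds.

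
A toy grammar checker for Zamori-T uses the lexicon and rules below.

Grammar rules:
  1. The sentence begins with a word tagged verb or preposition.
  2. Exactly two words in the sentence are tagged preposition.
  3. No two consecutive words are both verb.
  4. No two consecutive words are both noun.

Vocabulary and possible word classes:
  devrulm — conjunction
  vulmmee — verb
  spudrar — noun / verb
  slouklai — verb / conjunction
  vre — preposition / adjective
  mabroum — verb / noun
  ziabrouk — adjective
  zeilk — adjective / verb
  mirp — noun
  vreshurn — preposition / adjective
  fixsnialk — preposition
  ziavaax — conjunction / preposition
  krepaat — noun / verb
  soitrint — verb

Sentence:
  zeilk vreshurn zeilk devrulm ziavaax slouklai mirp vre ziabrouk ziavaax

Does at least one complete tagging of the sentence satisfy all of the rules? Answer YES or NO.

Candidates per position — 1:zeilk {adjective,verb}; 2:vreshurn {preposition,adjective}; 3:zeilk {adjective,verb}; 4:devrulm {conjunction}; 5:ziavaax {conjunction,preposition}; 6:slouklai {verb,conjunction}; 7:mirp {noun}; 8:vre {preposition,adjective}; 9:ziabrouk {adjective}; 10:ziavaax {conjunction,preposition}.
One satisfying assignment: verb adjective verb conjunction conjunction verb noun preposition adjective preposition.
Check: rule 1 satisfied; rule 2 satisfied; rule 3 satisfied; rule 4 satisfied.

YES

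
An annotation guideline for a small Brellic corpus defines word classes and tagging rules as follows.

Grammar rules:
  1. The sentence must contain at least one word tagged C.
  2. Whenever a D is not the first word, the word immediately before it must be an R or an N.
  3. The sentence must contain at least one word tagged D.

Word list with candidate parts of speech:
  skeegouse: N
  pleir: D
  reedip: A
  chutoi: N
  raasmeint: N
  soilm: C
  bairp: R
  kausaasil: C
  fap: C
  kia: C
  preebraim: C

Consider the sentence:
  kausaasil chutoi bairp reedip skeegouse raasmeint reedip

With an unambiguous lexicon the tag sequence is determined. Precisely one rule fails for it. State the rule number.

3

Fixed tagging: C N R A N N A.
Applying the rules: R1 holds, R2 holds, R3 violated.
Only rule 3 fails.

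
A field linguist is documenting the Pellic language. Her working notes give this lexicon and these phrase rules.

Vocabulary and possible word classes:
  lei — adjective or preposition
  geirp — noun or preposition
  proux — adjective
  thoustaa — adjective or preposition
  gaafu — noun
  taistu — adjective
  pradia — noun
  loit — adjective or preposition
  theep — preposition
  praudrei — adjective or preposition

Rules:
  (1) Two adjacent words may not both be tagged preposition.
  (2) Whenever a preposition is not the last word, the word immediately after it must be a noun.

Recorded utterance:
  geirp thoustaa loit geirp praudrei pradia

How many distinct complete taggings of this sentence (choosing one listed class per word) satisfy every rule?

Candidates per position — 1:geirp {noun,preposition}; 2:thoustaa {adjective,preposition}; 3:loit {adjective,preposition}; 4:geirp {noun,preposition}; 5:praudrei {adjective,preposition}; 6:pradia {noun}.
There are 32 candidate sequences in total.
The sequences that satisfy every rule: noun adjective adjective noun adjective noun; noun adjective adjective noun preposition noun; noun adjective preposition noun adjective noun; noun adjective preposition noun preposition noun.
Count = 4.

4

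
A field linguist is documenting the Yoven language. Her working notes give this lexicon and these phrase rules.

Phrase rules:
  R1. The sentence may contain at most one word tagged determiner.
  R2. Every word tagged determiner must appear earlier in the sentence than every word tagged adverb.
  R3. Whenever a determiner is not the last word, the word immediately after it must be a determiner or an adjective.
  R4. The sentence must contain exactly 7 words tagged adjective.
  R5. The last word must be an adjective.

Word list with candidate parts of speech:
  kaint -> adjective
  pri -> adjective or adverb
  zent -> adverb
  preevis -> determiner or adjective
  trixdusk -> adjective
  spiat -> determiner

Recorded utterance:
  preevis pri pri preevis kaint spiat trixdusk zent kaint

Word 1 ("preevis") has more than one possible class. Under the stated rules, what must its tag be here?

Candidates per position — 1:preevis {determiner,adjective}; 2:pri {adjective,adverb}; 3:pri {adjective,adverb}; 4:preevis {determiner,adjective}; 5:kaint {adjective}; 6:spiat {determiner}; 7:trixdusk {adjective}; 8:zent {adverb}; 9:kaint {adjective}.
If word 1 were determiner, no tagging could satisfy rule 1; so word 1 is adjective.
If word 2 were adverb, no tagging could satisfy rule 2; so word 2 is adjective.
If word 3 were adverb, no tagging could satisfy rule 2; so word 3 is adjective.
If word 4 were determiner, no tagging could satisfy rule 1; so word 4 is adjective.
That leaves exactly one tagging: adjective adjective adjective adjective adjective determiner adjective adverb adjective.
Check: rule 1 satisfied; rule 2 satisfied; rule 3 satisfied; rule 4 satisfied; rule 5 satisfied.

adjective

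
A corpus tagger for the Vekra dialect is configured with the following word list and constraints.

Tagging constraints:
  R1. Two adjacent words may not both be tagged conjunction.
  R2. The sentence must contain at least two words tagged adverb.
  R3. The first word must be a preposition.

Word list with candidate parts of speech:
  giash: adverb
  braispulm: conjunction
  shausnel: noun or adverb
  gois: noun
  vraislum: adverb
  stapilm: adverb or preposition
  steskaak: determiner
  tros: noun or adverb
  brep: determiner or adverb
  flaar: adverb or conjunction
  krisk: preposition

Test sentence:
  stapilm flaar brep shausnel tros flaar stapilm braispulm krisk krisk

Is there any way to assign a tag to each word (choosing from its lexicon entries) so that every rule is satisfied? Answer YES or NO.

Candidates per position — 1:stapilm {adverb,preposition}; 2:flaar {adverb,conjunction}; 3:brep {determiner,adverb}; 4:shausnel {noun,adverb}; 5:tros {noun,adverb}; 6:flaar {adverb,conjunction}; 7:stapilm {adverb,preposition}; 8:braispulm {conjunction}; 9:krisk {preposition}; 10:krisk {preposition}.
One satisfying assignment: preposition conjunction adverb adverb noun conjunction preposition conjunction preposition preposition.
Checking: rule 1 ✓; rule 2 ✓; rule 3 ✓.

YES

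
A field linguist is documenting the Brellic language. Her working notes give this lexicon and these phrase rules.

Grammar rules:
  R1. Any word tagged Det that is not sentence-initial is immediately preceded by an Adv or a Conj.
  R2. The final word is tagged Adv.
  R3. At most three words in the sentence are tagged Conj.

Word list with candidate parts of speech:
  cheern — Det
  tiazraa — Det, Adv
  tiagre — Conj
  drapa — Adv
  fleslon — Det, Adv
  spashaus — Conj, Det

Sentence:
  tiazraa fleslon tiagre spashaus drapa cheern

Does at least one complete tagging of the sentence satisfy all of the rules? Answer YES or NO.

Candidates per position — 1:tiazraa {Det,Adv}; 2:fleslon {Det,Adv}; 3:tiagre {Conj}; 4:spashaus {Conj,Det}; 5:drapa {Adv}; 6:cheern {Det}.
Rule 2 cannot be satisfied by any choice of tags from the lexicon.
So there is no consistent tagging.

NO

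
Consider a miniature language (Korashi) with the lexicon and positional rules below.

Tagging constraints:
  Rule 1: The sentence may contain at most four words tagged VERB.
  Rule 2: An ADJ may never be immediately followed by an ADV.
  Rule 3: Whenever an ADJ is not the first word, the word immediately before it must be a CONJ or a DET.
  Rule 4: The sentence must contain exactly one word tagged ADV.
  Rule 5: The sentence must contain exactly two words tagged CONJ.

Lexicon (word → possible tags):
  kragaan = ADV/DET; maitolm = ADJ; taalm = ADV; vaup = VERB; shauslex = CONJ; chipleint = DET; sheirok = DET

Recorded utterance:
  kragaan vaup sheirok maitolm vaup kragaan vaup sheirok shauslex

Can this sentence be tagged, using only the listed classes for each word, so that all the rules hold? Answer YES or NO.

Candidates per position — 1:kragaan {ADV,DET}; 2:vaup {VERB}; 3:sheirok {DET}; 4:maitolm {ADJ}; 5:vaup {VERB}; 6:kragaan {ADV,DET}; 7:vaup {VERB}; 8:sheirok {DET}; 9:shauslex {CONJ}.
Rule 5 cannot be satisfied by any choice of tags from the lexicon.
So there is no consistent tagging.

NO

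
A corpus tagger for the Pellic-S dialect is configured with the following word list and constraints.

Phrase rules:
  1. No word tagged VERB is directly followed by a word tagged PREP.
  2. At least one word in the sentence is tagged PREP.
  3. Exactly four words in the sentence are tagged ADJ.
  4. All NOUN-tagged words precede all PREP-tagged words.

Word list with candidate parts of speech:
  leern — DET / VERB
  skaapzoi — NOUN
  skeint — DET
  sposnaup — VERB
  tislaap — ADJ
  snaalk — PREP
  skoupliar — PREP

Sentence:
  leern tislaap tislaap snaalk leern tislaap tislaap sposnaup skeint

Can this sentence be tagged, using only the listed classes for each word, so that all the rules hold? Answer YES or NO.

YES

Candidates per position — 1:leern {DET,VERB}; 2:tislaap {ADJ}; 3:tislaap {ADJ}; 4:snaalk {PREP}; 5:leern {DET,VERB}; 6:tislaap {ADJ}; 7:tislaap {ADJ}; 8:sposnaup {VERB}; 9:skeint {DET}.
One satisfying assignment: DET ADJ ADJ PREP DET ADJ ADJ VERB DET.
Rule-by-rule: rule 1 holds; rule 2 holds; rule 3 holds; rule 4 holds.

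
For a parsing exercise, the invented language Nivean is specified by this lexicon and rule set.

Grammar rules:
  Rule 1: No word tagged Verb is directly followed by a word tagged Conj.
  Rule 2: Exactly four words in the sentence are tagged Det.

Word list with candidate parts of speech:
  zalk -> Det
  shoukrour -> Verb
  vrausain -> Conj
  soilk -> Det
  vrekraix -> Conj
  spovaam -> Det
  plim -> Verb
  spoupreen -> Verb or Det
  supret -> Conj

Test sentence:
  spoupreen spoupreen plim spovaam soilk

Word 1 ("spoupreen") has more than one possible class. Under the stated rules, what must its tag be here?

Candidates per position — 1:spoupreen {Verb,Det}; 2:spoupreen {Verb,Det}; 3:plim {Verb}; 4:spovaam {Det}; 5:soilk {Det}.
Position 1: tagging it Verb would leave rule 2 unsatisfiable, so it must be Det.
Position 2: tagging it Verb would leave rule 2 unsatisfiable, so it must be Det.
The only consistent sequence is: Det Det Verb Det Det.
Rule-by-rule: rule 1 ok; rule 2 ok.

Det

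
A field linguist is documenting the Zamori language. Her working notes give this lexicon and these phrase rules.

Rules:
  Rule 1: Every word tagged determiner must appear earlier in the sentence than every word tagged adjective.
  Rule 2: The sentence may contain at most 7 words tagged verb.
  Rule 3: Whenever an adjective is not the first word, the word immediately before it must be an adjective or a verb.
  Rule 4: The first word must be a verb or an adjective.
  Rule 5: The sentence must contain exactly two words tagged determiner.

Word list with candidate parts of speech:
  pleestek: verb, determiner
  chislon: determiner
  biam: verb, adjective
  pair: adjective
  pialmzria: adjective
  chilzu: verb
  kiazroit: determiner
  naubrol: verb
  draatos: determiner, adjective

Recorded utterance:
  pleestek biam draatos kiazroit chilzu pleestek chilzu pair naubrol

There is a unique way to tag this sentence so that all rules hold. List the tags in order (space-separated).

Candidates per position — 1:pleestek {verb,determiner}; 2:biam {verb,adjective}; 3:draatos {determiner,adjective}; 4:kiazroit {determiner}; 5:chilzu {verb}; 6:pleestek {verb,determiner}; 7:chilzu {verb}; 8:pair {adjective}; 9:naubrol {verb}.
Position 1: tagging it determiner would leave rule 4 unsatisfiable, so it must be verb.
Position 2: tagging it adjective would leave rule 1 unsatisfiable, so it must be verb.
Position 3: tagging it adjective would leave rule 1 unsatisfiable, so it must be determiner.
Position 6: tagging it determiner would leave rule 5 unsatisfiable, so it must be verb.
The only consistent sequence is: verb verb determiner determiner verb verb verb adjective verb.
Check: rule 1 ✓; rule 2 ✓; rule 3 ✓; rule 4 ✓; rule 5 ✓.

verb verb determiner determiner verb verb verb adjective verb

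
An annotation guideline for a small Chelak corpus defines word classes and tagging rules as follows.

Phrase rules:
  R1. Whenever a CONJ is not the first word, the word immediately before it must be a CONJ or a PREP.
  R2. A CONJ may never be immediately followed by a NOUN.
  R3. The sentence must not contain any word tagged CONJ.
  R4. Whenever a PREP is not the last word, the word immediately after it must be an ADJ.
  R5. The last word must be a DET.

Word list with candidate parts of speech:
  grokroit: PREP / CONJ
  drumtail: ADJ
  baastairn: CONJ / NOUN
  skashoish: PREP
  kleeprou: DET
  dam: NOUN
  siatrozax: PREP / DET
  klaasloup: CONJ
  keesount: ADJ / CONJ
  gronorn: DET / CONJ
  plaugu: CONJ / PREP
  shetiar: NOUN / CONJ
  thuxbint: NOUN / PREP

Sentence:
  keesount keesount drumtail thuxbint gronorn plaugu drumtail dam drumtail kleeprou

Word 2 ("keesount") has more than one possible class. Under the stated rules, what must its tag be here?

ADJ

Candidates per position — 1:keesount {ADJ,CONJ}; 2:keesount {ADJ,CONJ}; 3:drumtail {ADJ}; 4:thuxbint {NOUN,PREP}; 5:gronorn {DET,CONJ}; 6:plaugu {CONJ,PREP}; 7:drumtail {ADJ}; 8:dam {NOUN}; 9:drumtail {ADJ}; 10:kleeprou {DET}.
If word 1 were CONJ, no tagging could satisfy rule 3; so word 1 is ADJ.
If word 2 were CONJ, no tagging could satisfy rule 1; so word 2 is ADJ.
If word 4 were PREP, no tagging could satisfy rule 4; so word 4 is NOUN.
If word 5 were CONJ, no tagging could satisfy rule 1; so word 5 is DET.
If word 6 were CONJ, no tagging could satisfy rule 1; so word 6 is PREP.
So the tagging must be: ADJ ADJ ADJ NOUN DET PREP ADJ NOUN ADJ DET.
Verifying each rule — rule 1 satisfied; rule 2 satisfied; rule 3 satisfied; rule 4 satisfied; rule 5 satisfied.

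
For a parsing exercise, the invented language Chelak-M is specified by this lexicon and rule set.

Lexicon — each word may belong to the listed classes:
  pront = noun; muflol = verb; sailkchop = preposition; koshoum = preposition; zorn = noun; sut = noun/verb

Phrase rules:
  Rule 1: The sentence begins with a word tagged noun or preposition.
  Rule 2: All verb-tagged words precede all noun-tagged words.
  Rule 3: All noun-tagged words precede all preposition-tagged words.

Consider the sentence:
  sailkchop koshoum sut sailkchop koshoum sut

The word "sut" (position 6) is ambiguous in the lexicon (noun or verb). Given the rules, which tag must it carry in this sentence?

verb

Candidates per position — 1:sailkchop {preposition}; 2:koshoum {preposition}; 3:sut {noun,verb}; 4:sailkchop {preposition}; 5:koshoum {preposition}; 6:sut {noun,verb}.
Position 3: tagging it noun would leave rule 3 unsatisfiable, so it must be verb.
Position 6: tagging it noun would leave rule 3 unsatisfiable, so it must be verb.
That leaves exactly one tagging: preposition preposition verb preposition preposition verb.
Rule-by-rule: rule 1 holds; rule 2 holds; rule 3 holds.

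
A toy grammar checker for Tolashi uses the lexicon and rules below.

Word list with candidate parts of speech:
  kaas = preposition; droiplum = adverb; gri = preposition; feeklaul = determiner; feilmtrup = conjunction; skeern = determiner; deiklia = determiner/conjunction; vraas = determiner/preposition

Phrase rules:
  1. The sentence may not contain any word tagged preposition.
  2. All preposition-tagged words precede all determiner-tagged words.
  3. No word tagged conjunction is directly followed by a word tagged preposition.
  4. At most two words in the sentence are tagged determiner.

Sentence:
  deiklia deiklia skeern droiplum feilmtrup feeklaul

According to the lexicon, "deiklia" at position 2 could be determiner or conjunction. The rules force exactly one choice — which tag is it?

Candidates per position — 1:deiklia {determiner,conjunction}; 2:deiklia {determiner,conjunction}; 3:skeern {determiner}; 4:droiplum {adverb}; 5:feilmtrup {conjunction}; 6:feeklaul {determiner}.
At position 1, choosing determiner makes rule 4 impossible to satisfy; hence conjunction.
At position 2, choosing determiner makes rule 4 impossible to satisfy; hence conjunction.
That leaves exactly one tagging: conjunction conjunction determiner adverb conjunction determiner.
Checking: rule 1 ok; rule 2 ok; rule 3 ok; rule 4 ok.

conjunction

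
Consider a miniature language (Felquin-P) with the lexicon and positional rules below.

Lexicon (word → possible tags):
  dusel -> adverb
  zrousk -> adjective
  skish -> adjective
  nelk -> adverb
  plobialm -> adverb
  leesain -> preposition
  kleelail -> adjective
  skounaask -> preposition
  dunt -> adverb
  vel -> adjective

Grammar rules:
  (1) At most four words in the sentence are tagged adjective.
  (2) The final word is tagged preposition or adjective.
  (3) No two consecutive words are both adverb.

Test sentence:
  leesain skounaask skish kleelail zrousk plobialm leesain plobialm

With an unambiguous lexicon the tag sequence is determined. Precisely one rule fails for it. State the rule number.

Fixed tagging: preposition preposition adjective adjective adjective adverb preposition adverb.
Rule check: R1 pass, R2 fail, R3 pass.
Only rule 2 fails.

2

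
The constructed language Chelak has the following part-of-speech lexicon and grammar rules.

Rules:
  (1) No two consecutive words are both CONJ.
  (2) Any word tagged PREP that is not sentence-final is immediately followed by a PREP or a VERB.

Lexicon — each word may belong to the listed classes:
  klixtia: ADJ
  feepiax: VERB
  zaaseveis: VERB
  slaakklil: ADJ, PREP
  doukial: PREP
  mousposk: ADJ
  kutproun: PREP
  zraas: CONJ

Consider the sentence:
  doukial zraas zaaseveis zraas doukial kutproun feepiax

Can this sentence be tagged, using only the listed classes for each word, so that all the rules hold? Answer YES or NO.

Candidates per position — 1:doukial {PREP}; 2:zraas {CONJ}; 3:zaaseveis {VERB}; 4:zraas {CONJ}; 5:doukial {PREP}; 6:kutproun {PREP}; 7:feepiax {VERB}.
Rule 2 cannot be satisfied by any choice of tags from the lexicon.
So there is no consistent tagging.

NO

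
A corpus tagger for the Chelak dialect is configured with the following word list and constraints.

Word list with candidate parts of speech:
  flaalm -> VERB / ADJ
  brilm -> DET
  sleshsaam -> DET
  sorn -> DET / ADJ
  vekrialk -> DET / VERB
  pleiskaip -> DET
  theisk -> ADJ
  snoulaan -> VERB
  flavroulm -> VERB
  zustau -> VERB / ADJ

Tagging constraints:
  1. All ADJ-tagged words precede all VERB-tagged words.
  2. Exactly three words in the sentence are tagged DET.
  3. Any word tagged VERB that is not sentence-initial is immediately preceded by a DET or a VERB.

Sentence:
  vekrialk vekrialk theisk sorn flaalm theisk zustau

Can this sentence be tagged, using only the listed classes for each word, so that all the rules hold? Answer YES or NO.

Candidates per position — 1:vekrialk {DET,VERB}; 2:vekrialk {DET,VERB}; 3:theisk {ADJ}; 4:sorn {DET,ADJ}; 5:flaalm {VERB,ADJ}; 6:theisk {ADJ}; 7:zustau {VERB,ADJ}.
One satisfying assignment: DET DET ADJ DET ADJ ADJ ADJ.
Checking: rule 1 ✓; rule 2 ✓; rule 3 ✓.

YES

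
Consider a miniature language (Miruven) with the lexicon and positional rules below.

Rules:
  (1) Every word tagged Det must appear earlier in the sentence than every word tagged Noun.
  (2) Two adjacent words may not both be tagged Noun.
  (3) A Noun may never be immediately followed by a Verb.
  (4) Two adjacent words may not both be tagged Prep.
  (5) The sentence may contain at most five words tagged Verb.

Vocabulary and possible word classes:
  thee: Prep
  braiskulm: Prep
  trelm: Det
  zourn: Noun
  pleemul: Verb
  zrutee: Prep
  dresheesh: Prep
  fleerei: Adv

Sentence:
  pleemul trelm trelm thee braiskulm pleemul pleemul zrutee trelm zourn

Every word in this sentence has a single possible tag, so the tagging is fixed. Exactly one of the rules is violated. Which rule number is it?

4

Fixed tagging: Verb Det Det Prep Prep Verb Verb Prep Det Noun.
Applying the rules: R1 holds, R2 holds, R3 holds, R4 violated, R5 holds.
Only rule 4 fails.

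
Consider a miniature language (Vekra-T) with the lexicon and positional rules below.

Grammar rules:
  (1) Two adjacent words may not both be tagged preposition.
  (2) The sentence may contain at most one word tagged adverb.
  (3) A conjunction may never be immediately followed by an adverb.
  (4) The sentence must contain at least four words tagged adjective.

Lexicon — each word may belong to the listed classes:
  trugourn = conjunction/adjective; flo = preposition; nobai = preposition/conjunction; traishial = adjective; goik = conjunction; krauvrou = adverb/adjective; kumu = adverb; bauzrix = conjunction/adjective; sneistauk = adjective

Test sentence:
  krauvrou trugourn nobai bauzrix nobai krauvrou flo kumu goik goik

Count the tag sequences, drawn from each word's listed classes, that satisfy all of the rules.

4

Candidates per position — 1:krauvrou {adverb,adjective}; 2:trugourn {conjunction,adjective}; 3:nobai {preposition,conjunction}; 4:bauzrix {conjunction,adjective}; 5:nobai {preposition,conjunction}; 6:krauvrou {adverb,adjective}; 7:flo {preposition}; 8:kumu {adverb}; 9:goik {conjunction}; 10:goik {conjunction}.
There are 64 candidate sequences in total.
The sequences that satisfy every rule: adjective adjective preposition adjective preposition adjective preposition adverb conjunction conjunction; adjective adjective preposition adjective conjunction adjective preposition adverb conjunction conjunction; adjective adjective conjunction adjective preposition adjective preposition adverb conjunction conjunction; adjective adjective conjunction adjective conjunction adjective preposition adverb conjunction conjunction.
Count = 4.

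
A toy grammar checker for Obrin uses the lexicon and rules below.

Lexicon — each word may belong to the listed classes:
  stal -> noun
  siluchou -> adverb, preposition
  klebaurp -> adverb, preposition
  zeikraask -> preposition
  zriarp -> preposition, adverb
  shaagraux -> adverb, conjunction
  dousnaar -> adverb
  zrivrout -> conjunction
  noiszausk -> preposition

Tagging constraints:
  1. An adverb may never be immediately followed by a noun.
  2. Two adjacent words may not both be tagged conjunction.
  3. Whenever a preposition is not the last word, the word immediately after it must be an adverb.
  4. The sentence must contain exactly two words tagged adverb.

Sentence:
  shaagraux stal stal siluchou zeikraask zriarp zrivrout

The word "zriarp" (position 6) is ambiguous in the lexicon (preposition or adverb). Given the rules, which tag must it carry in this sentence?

Candidates per position — 1:shaagraux {adverb,conjunction}; 2:stal {noun}; 3:stal {noun}; 4:siluchou {adverb,preposition}; 5:zeikraask {preposition}; 6:zriarp {preposition,adverb}; 7:zrivrout {conjunction}.
Position 1: tagging it adverb would leave rule 1 unsatisfiable, so it must be conjunction.
Position 4: tagging it preposition would leave rule 3 unsatisfiable, so it must be adverb.
Position 6: tagging it preposition would leave rule 3 unsatisfiable, so it must be adverb.
That leaves exactly one tagging: conjunction noun noun adverb preposition adverb conjunction.
Check: rule 1 ✓; rule 2 ✓; rule 3 ✓; rule 4 ✓.

adverb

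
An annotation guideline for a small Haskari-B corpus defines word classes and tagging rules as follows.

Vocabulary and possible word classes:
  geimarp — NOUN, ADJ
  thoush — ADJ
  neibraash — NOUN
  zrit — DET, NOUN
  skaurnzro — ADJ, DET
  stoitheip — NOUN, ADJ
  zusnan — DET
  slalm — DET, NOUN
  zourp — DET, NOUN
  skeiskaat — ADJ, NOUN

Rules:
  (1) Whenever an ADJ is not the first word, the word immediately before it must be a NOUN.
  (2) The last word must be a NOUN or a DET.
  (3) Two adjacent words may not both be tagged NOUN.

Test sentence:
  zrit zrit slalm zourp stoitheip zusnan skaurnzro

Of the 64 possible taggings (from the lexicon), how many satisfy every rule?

Candidates per position — 1:zrit {DET,NOUN}; 2:zrit {DET,NOUN}; 3:slalm {DET,NOUN}; 4:zourp {DET,NOUN}; 5:stoitheip {NOUN,ADJ}; 6:zusnan {DET}; 7:skaurnzro {ADJ,DET}.
There are 64 candidate sequences in total.
Checking each against the rules leaves 8 sequences.
Count = 8.

8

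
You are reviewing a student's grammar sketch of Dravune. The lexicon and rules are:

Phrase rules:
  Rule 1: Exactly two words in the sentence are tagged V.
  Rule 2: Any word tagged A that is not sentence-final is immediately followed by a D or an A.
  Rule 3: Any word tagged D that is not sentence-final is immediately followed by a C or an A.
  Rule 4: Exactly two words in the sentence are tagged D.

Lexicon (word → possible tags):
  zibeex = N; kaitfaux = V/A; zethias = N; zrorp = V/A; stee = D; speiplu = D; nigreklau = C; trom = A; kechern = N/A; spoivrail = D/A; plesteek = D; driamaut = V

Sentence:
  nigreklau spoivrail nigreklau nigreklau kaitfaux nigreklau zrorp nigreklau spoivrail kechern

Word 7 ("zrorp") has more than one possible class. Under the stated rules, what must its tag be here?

Candidates per position — 1:nigreklau {C}; 2:spoivrail {D,A}; 3:nigreklau {C}; 4:nigreklau {C}; 5:kaitfaux {V,A}; 6:nigreklau {C}; 7:zrorp {V,A}; 8:nigreklau {C}; 9:spoivrail {D,A}; 10:kechern {N,A}.
Word 2 cannot be A — rule 2 would then fail for every completion. It is D.
Word 5 cannot be A — rule 1 would then fail for every completion. It is V.
Word 7 cannot be A — rule 1 would then fail for every completion. It is V.
Word 9 cannot be A — rule 4 would then fail for every completion. It is D.
Word 10 cannot be N — rule 3 would then fail for every completion. It is A.
The only consistent sequence is: C D C C V C V C D A.
Checking: rule 1 holds; rule 2 holds; rule 3 holds; rule 4 holds.

V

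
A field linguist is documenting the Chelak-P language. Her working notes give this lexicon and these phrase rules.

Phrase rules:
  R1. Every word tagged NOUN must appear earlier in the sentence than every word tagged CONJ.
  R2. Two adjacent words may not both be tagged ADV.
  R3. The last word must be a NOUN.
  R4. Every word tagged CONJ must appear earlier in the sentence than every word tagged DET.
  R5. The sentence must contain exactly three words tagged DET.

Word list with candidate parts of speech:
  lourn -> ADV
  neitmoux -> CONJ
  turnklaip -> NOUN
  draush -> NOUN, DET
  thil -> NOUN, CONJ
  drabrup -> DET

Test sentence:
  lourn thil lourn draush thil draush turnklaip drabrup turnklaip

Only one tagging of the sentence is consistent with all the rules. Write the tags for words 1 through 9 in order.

ADV NOUN ADV DET NOUN DET NOUN DET NOUN

Candidates per position — 1:lourn {ADV}; 2:thil {NOUN,CONJ}; 3:lourn {ADV}; 4:draush {NOUN,DET}; 5:thil {NOUN,CONJ}; 6:draush {NOUN,DET}; 7:turnklaip {NOUN}; 8:drabrup {DET}; 9:turnklaip {NOUN}.
If word 2 were CONJ, no tagging could satisfy rule 1; so word 2 is NOUN.
If word 4 were NOUN, no tagging could satisfy rule 5; so word 4 is DET.
If word 5 were CONJ, no tagging could satisfy rule 1; so word 5 is NOUN.
If word 6 were NOUN, no tagging could satisfy rule 5; so word 6 is DET.
So the tagging must be: ADV NOUN ADV DET NOUN DET NOUN DET NOUN.
Verifying each rule — rule 1 holds; rule 2 holds; rule 3 holds; rule 4 holds; rule 5 holds.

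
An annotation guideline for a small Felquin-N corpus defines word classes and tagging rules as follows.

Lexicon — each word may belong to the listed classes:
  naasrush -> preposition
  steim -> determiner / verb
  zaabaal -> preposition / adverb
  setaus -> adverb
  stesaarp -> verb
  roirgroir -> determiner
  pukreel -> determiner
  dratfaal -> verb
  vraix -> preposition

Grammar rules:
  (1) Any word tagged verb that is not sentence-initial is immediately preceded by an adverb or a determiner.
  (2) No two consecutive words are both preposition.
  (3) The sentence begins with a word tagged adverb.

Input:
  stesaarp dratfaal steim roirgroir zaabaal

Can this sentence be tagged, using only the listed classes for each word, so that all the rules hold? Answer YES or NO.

Candidates per position — 1:stesaarp {verb}; 2:dratfaal {verb}; 3:steim {determiner,verb}; 4:roirgroir {determiner}; 5:zaabaal {preposition,adverb}.
Rule 1 cannot be satisfied by any choice of tags from the lexicon.
So there is no consistent tagging.

NO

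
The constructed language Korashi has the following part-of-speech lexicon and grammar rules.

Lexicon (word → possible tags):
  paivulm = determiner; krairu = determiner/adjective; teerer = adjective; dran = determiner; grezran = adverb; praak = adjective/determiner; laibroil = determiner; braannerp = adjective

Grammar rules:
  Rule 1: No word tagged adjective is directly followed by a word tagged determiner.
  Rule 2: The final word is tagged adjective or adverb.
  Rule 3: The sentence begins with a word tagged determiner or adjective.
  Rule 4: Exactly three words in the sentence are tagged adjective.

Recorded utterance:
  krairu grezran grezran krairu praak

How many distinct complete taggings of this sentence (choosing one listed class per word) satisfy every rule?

Candidates per position — 1:krairu {determiner,adjective}; 2:grezran {adverb}; 3:grezran {adverb}; 4:krairu {determiner,adjective}; 5:praak {adjective,determiner}.
There are 8 candidate sequences in total.
The sequences that satisfy every rule: adjective adverb adverb adjective adjective.
Count = 1.

1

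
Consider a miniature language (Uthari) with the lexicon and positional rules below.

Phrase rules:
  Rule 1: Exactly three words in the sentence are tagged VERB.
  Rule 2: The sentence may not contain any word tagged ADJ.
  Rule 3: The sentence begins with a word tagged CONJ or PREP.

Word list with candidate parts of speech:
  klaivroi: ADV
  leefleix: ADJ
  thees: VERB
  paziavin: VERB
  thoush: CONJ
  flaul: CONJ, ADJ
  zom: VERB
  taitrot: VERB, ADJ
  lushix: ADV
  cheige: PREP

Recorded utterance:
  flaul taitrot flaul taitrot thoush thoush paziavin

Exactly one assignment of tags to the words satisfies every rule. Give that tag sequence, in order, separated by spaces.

CONJ VERB CONJ VERB CONJ CONJ VERB

Candidates per position — 1:flaul {CONJ,ADJ}; 2:taitrot {VERB,ADJ}; 3:flaul {CONJ,ADJ}; 4:taitrot {VERB,ADJ}; 5:thoush {CONJ}; 6:thoush {CONJ}; 7:paziavin {VERB}.
Word 1 cannot be ADJ — rule 2 would then fail for every completion. It is CONJ.
Word 2 cannot be ADJ — rule 1 would then fail for every completion. It is VERB.
Word 3 cannot be ADJ — rule 2 would then fail for every completion. It is CONJ.
Word 4 cannot be ADJ — rule 1 would then fail for every completion. It is VERB.
The unique satisfying tagging is: CONJ VERB CONJ VERB CONJ CONJ VERB.
Check: rule 1 ok; rule 2 ok; rule 3 ok.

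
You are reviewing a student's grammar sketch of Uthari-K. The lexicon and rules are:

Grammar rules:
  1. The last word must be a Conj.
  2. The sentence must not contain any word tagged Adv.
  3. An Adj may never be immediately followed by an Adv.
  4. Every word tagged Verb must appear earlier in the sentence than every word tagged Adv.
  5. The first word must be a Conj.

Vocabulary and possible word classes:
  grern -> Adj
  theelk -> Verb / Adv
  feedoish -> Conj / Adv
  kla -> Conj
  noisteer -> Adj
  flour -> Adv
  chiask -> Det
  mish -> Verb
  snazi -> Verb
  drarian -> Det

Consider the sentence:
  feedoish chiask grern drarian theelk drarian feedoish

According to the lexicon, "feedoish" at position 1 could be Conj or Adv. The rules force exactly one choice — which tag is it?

Candidates per position — 1:feedoish {Conj,Adv}; 2:chiask {Det}; 3:grern {Adj}; 4:drarian {Det}; 5:theelk {Verb,Adv}; 6:drarian {Det}; 7:feedoish {Conj,Adv}.
Position 1: tagging it Adv would leave rule 2 unsatisfiable, so it must be Conj.
Position 5: tagging it Adv would leave rule 2 unsatisfiable, so it must be Verb.
Position 7: tagging it Adv would leave rule 1 unsatisfiable, so it must be Conj.
The only consistent sequence is: Conj Det Adj Det Verb Det Conj.
Rule-by-rule: rule 1 holds; rule 2 holds; rule 3 holds; rule 4 holds; rule 5 holds.

Conj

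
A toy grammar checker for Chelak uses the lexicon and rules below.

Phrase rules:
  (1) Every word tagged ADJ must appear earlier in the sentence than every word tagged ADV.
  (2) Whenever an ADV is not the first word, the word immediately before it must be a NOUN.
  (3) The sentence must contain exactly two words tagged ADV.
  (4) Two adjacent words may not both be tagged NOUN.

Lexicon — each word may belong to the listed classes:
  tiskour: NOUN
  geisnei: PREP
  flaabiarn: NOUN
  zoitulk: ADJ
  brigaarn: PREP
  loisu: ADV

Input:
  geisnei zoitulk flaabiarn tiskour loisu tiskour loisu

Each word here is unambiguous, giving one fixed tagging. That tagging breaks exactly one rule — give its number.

Fixed tagging: PREP ADJ NOUN NOUN ADV NOUN ADV.
Applying the rules: R1 ✓, R2 ✓, R3 ✓, R4 ✗.
Only rule 4 fails.

4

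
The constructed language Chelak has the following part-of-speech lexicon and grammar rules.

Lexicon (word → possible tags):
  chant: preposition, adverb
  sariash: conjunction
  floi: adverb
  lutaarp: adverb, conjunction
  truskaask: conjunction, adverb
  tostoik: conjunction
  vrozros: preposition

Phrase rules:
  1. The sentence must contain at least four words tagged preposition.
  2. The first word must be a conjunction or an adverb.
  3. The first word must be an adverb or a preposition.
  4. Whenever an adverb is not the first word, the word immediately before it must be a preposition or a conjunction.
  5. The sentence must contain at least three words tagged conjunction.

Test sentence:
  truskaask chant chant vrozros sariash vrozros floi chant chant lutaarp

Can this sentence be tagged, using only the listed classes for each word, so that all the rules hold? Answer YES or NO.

NO

Candidates per position — 1:truskaask {conjunction,adverb}; 2:chant {preposition,adverb}; 3:chant {preposition,adverb}; 4:vrozros {preposition}; 5:sariash {conjunction}; 6:vrozros {preposition}; 7:floi {adverb}; 8:chant {preposition,adverb}; 9:chant {preposition,adverb}; 10:lutaarp {adverb,conjunction}.
Every candidate sequence violates at least one rule; no consistent tagging exists.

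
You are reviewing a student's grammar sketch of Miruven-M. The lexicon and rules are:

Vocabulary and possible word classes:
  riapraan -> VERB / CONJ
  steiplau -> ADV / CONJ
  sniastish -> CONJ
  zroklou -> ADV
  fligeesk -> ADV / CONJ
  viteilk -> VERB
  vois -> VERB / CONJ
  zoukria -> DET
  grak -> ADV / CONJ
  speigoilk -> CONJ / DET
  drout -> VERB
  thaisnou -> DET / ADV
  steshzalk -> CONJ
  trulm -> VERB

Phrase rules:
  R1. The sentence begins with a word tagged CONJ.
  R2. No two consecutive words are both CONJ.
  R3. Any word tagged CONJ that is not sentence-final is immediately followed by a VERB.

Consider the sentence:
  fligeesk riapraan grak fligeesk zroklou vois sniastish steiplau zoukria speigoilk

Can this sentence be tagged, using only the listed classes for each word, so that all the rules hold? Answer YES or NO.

NO

Candidates per position — 1:fligeesk {ADV,CONJ}; 2:riapraan {VERB,CONJ}; 3:grak {ADV,CONJ}; 4:fligeesk {ADV,CONJ}; 5:zroklou {ADV}; 6:vois {VERB,CONJ}; 7:sniastish {CONJ}; 8:steiplau {ADV,CONJ}; 9:zoukria {DET}; 10:speigoilk {CONJ,DET}.
Rule 3 cannot be satisfied by any choice of tags from the lexicon.
So there is no consistent tagging.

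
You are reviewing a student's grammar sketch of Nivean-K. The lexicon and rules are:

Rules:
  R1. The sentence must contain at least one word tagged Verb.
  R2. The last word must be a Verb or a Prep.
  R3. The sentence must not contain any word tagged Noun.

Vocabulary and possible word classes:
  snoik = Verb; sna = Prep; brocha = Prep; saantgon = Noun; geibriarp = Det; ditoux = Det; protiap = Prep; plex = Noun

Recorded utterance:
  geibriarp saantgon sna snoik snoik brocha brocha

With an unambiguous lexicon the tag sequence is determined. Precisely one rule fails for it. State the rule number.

3

Fixed tagging: Det Noun Prep Verb Verb Prep Prep.
Rule check: R1 ✓, R2 ✓, R3 ✗.
Only rule 3 fails.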